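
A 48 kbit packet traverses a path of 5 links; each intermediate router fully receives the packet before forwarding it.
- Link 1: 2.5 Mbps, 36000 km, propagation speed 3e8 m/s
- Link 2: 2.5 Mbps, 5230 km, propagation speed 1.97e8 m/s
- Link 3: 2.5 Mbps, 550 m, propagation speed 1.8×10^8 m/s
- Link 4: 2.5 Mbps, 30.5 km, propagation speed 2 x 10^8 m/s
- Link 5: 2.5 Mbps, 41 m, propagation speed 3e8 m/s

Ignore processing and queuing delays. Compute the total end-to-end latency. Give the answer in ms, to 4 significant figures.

L = 48000 bits.
Transmission delay per hop = L/R = 48000/2500000 = 19.2 ms; 5 hops → 96 ms.
Propagation delays (d/s per hop): 120, 26.5482, 0.00305556, 0.1525, 0.000136667 ms; sum = 146.704 ms.
End-to-end = 242.7 ms.

242.7 ms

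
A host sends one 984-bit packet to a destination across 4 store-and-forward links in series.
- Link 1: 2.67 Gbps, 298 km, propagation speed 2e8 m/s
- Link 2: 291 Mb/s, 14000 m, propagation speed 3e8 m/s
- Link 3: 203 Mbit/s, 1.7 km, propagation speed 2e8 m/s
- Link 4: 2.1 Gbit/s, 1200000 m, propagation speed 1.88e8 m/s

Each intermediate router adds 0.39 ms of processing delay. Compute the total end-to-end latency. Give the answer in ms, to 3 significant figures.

9.11 ms

Transmission delays (L/R per hop): 0.000368539, 0.00338144, 0.00484729, 0.000468571 ms; sum = 0.00906584 ms.
Propagation delays (d/s per hop): 1.49, 0.0466667, 0.0085, 6.38298 ms; sum = 7.92815 ms.
Processing at 3 router(s): 3 × 0.39 ms = 1.17 ms.
End-to-end = 9.11 ms.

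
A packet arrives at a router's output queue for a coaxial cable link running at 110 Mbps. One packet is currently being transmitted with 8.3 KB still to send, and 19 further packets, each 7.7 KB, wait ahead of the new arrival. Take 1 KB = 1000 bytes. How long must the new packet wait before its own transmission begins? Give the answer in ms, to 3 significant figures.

11.2 ms

Each queued packet: L/R = 61600/110000000 = 0.56 ms.
19 queued → 10.64 ms.
Plus remaining 66400 bits of current packet: 0.603636 ms.
Queuing delay = 11.2 ms.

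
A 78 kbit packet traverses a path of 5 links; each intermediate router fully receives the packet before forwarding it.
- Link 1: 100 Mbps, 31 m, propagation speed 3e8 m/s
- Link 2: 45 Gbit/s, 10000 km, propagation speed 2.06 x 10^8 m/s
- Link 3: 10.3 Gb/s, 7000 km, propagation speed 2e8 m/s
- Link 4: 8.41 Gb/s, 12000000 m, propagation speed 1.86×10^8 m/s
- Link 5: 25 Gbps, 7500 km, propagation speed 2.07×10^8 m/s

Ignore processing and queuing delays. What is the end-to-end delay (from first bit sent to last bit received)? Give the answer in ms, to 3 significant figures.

185 ms

L = 78000 bits.
Transmission delays (L/R per hop): 0.78, 0.00173333, 0.00757282, 0.00927467, 0.00312 ms; sum = 0.801701 ms.
Propagation delays (d/s per hop): 0.000103333, 48.5437, 35, 64.5161, 36.2319 ms; sum = 184.292 ms.
End-to-end = 185 ms.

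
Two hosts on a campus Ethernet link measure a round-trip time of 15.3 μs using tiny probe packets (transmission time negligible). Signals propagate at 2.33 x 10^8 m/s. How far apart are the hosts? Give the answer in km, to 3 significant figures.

One-way propagation = RTT/2 = 7.65 μs.
d = s × t = 233000000 × 7.65e-06 = 1.78 km.

1.78 km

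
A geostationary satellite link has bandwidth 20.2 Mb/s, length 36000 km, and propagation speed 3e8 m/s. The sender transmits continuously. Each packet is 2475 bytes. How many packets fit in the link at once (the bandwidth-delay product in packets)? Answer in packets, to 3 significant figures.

Propagation delay = 36000000 / 300000000 = 0.12 s.
BDP = R × t_prop = 20200000 × 0.12 = 2424000 bits.
In packets of 19800 bits: 122 packets.

122 packets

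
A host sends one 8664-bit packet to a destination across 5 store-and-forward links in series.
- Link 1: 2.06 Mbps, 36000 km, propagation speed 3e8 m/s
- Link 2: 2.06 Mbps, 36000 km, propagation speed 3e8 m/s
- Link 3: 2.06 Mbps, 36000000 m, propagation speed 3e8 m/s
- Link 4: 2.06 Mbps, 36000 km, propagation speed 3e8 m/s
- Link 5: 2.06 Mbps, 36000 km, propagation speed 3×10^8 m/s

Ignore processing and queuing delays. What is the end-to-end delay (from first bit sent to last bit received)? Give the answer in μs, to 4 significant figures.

Transmission delay per hop = L/R = 8664/2060000 = 4205.83 μs; 5 hops → 21029.1 μs.
Propagation delays (d/s per hop): 120000, 120000, 120000, 120000, 120000 μs; sum = 600000 μs.
End-to-end = 621000 μs.

621000 μs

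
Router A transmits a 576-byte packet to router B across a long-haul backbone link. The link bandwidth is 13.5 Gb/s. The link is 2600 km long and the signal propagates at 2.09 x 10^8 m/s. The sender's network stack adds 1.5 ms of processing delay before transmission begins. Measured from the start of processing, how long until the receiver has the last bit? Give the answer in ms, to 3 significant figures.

L = 576 × 8 = 4608 bits.
Transmission delay = L/R = 4608 / 13500000000 = 0.000341333 ms.
Propagation delay = d/s = 2600000 m / 209000000 m/s = 12.4402 ms.
Plus processing delay 1.5 ms = 1.5 ms.
Total = 13.9 ms.

13.9 ms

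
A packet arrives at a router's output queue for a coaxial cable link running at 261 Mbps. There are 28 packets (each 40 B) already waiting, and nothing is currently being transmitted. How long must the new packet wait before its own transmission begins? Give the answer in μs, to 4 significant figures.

34.33 μs

Each queued packet: L/R = 320/261000000 = 1.22605 μs.
28 queued → 34.3295 μs.
Queuing delay = 34.33 μs.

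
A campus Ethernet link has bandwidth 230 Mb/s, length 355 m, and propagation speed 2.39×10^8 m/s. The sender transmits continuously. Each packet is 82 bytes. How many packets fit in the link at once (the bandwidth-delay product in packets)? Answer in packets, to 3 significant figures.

Propagation delay = 355 / 239000000 = 1.48536e-06 s.
BDP = R × t_prop = 230000000 × 1.48536e-06 = 341.632 bits.
In packets of 656 bits: 0.521 packets.

0.521 packets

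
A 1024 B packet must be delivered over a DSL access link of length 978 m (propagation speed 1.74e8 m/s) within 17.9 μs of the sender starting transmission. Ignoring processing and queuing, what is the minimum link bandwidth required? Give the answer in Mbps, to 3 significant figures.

L = 8192 bits.
Propagation delay = 978 / 174000000 = 5.62069 μs.
Transmission budget = 17.9 − 5.62069 = 12.2793 μs.
R ≥ L / t_tx = 8192 bits / 1.22793e-05 s = 667 Mbps.

667 Mbps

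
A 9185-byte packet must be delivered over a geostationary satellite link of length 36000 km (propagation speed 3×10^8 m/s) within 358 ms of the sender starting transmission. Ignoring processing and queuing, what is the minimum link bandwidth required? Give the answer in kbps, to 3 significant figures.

309 kbps

L = 73480 bits.
Propagation delay = 36000000 / 300000000 = 120 ms.
Transmission budget = 358 − 120 = 238 ms.
R ≥ L / t_tx = 73480 bits / 0.238 s = 309 kbps.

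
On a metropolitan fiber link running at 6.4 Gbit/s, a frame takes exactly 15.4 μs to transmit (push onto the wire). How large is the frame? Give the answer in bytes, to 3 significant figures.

L = R × t_tx = 6400000000 b/s × 1.54e-05 s = 98560 bits.
In bytes: 98560 / 8 = 12300 bytes.

12300 bytes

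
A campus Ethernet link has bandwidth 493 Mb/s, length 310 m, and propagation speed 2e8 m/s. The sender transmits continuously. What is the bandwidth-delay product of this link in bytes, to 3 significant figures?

Propagation delay = 310 / 200000000 = 1.55e-06 s.
BDP = R × t_prop = 493000000 × 1.55e-06 = 764.15 bits.
In bytes: 764.15/8 = 95.5 bytes.

95.5 bytes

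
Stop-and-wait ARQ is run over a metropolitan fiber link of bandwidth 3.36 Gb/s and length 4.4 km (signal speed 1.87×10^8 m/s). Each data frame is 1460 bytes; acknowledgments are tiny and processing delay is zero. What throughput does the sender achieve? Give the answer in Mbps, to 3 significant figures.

231 Mbps

t_tx = L/R = 11680/3360000000 = 3.47619e-06 s.
t_prop = 4400/187000000 = 2.35294e-05 s; RTT = 4.70588e-05 s.
Cycle = t_tx + RTT = 5.0535e-05 s.
Throughput = L / cycle = 11680 / 5.0535e-05 = 231 Mbps.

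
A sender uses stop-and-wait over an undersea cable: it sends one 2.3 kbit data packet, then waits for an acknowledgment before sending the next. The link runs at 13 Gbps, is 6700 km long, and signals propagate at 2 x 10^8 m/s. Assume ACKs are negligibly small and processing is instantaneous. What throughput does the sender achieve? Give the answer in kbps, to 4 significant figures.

t_tx = L/R = 2300/13000000000 = 1.76923e-07 s.
t_prop = 6700000/200000000 = 0.0335 s; RTT = 0.067 s.
Cycle = t_tx + RTT = 0.0670002 s.
Throughput = L / cycle = 2300 / 0.0670002 = 34.33 kbps.

34.33 kbps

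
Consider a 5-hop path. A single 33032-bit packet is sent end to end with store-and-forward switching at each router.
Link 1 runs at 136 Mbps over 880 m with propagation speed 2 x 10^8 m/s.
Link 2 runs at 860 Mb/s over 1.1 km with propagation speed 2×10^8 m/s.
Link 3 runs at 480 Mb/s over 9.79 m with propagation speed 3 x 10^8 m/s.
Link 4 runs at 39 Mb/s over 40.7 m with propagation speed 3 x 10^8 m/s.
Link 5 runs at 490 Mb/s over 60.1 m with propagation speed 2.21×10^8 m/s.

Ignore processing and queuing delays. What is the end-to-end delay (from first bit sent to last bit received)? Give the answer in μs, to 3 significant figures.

1270 μs

Transmission delays (L/R per hop): 242.882, 38.4093, 68.8167, 846.974, 67.4122 μs; sum = 1264.49 μs.
Propagation delays (d/s per hop): 4.4, 5.5, 0.0326333, 0.135667, 0.271946 μs; sum = 10.3402 μs.
End-to-end = 1270 μs.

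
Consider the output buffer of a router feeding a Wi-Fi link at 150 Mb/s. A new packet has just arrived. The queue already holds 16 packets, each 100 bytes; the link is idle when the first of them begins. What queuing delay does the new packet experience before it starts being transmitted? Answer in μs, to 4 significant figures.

Each queued packet: L/R = 800/150000000 = 5.33333 μs.
16 queued → 85.3333 μs.
Queuing delay = 85.33 μs.

85.33 μs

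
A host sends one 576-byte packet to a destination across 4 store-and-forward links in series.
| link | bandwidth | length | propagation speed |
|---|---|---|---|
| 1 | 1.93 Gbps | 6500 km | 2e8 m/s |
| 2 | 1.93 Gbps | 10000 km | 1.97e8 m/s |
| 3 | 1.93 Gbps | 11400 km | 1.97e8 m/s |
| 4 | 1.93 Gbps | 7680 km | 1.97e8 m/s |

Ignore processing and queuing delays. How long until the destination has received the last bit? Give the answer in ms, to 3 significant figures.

180 ms

L = 576 × 8 = 4608 bits.
Transmission delay per hop = L/R = 4608/1930000000 = 0.00238756 ms; 4 hops → 0.00955026 ms.
Propagation delays (d/s per hop): 32.5, 50.7614, 57.868, 38.9848 ms; sum = 180.114 ms.
End-to-end = 180 ms.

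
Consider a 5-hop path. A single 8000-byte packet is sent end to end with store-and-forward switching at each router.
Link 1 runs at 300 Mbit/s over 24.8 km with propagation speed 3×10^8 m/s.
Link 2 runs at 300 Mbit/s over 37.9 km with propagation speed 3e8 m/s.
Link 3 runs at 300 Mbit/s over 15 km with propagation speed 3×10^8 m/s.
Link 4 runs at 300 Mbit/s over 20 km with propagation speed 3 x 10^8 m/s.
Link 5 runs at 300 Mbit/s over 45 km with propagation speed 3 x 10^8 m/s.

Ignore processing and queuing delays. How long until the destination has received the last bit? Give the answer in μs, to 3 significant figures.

1540 μs

L = 8000 × 8 = 64000 bits.
Transmission delay per hop = L/R = 64000/300000000 = 213.333 μs; 5 hops → 1066.67 μs.
Propagation delays (d/s per hop): 82.6667, 126.333, 50, 66.6667, 150 μs; sum = 475.667 μs.
End-to-end = 1540 μs.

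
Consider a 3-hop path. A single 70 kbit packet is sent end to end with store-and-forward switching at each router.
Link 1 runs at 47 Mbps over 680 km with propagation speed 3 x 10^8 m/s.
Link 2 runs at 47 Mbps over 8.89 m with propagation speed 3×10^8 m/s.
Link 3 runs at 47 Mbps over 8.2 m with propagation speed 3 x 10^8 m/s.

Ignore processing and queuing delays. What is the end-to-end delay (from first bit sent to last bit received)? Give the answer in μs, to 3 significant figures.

L = 70000 bits.
Transmission delay per hop = L/R = 70000/47000000 = 1489.36 μs; 3 hops → 4468.09 μs.
Propagation delays (d/s per hop): 2266.67, 0.0296333, 0.0273333 μs; sum = 2266.72 μs.
End-to-end = 6730 μs.

6730 μs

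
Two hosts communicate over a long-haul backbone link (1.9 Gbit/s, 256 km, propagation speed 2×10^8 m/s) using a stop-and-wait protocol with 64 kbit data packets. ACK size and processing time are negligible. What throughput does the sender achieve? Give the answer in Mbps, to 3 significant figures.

24.7 Mbps

t_tx = L/R = 64000/1900000000 = 3.36842e-05 s.
t_prop = 256000/200000000 = 0.00128 s; RTT = 0.00256 s.
Cycle = t_tx + RTT = 0.00259368 s.
Throughput = L / cycle = 64000 / 0.00259368 = 24.7 Mbps.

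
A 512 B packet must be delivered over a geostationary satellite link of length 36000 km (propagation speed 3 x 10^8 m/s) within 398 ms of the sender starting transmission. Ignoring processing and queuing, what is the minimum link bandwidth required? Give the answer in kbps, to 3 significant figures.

14.7 kbps

L = 4096 bits.
Propagation delay = 36000000 / 300000000 = 120 ms.
Transmission budget = 398 − 120 = 278 ms.
R ≥ L / t_tx = 4096 bits / 0.278 s = 14.7 kbps.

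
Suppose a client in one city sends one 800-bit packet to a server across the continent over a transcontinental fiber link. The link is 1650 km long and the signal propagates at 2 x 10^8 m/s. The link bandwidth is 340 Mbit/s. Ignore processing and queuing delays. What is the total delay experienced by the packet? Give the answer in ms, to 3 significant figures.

8.25 ms

Transmission delay = L/R = 800 / 340000000 = 0.00235294 ms.
Propagation delay = d/s = 1650000 m / 200000000 m/s = 8.25 ms.
Total = 8.25 ms.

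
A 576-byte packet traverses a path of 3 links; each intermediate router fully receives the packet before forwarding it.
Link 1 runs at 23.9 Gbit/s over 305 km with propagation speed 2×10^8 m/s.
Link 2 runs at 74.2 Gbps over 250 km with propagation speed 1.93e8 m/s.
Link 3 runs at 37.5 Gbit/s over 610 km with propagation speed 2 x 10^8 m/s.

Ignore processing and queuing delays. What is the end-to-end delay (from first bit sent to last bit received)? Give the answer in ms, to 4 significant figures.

5.871 ms

L = 576 × 8 = 4608 bits.
Transmission delays (L/R per hop): 0.000192803, 6.21024e-05, 0.00012288 ms; sum = 0.000377786 ms.
Propagation delays (d/s per hop): 1.525, 1.29534, 3.05 ms; sum = 5.87034 ms.
End-to-end = 5.871 ms.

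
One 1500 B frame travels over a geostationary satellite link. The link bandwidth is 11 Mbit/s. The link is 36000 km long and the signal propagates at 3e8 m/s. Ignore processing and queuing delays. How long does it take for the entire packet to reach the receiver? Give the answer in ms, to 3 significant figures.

L = 1500 × 8 = 12000 bits.
Transmission delay = L/R = 12000 / 11000000 = 1.09091 ms.
Propagation delay = d/s = 36000000 m / 300000000 m/s = 120 ms.
Total = 121 ms.

121 ms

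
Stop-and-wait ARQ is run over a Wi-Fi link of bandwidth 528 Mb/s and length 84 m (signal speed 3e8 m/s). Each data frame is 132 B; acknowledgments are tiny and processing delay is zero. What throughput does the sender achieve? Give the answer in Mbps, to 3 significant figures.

t_tx = L/R = 1056/528000000 = 2e-06 s.
t_prop = 84/300000000 = 2.8e-07 s; RTT = 5.6e-07 s.
Cycle = t_tx + RTT = 2.56e-06 s.
Throughput = L / cycle = 1056 / 2.56e-06 = 413 Mbps.

413 Mbps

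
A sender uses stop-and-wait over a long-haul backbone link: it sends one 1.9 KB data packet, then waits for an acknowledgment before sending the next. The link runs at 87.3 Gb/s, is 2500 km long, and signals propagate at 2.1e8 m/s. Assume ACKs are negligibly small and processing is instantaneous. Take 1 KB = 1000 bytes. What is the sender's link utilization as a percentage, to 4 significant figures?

0.0007313 %

t_tx = L/R = 15200/87300000000 = 1.74112e-07 s.
t_prop = 2500000/210000000 = 0.0119048 s; RTT = 0.0238095 s.
Cycle = t_tx + RTT = 0.0238097 s.
Utilization = t_tx / cycle = 1.74112e-07/0.0238097 = 0.0007313 %.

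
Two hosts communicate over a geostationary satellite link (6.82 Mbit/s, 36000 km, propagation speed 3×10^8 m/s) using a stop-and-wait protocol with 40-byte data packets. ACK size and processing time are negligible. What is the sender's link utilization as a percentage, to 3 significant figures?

0.0195 %

t_tx = L/R = 320/6820000 = 4.69208e-05 s.
t_prop = 36000000/300000000 = 0.12 s; RTT = 0.24 s.
Cycle = t_tx + RTT = 0.240047 s.
Utilization = t_tx / cycle = 4.69208e-05/0.240047 = 0.0195 %.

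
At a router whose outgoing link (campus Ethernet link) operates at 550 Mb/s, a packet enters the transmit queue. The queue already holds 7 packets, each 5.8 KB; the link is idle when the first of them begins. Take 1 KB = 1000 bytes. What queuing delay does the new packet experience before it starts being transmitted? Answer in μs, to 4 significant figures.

Each queued packet: L/R = 46400/550000000 = 84.3636 μs.
7 queued → 590.545 μs.
Queuing delay = 590.5 μs.

590.5 μs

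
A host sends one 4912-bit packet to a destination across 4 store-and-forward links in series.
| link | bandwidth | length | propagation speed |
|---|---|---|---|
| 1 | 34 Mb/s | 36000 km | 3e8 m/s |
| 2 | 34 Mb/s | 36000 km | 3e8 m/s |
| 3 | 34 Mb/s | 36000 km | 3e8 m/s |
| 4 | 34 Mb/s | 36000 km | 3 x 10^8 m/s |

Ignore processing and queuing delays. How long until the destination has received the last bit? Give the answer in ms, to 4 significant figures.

Transmission delay per hop = L/R = 4912/34000000 = 0.144471 ms; 4 hops → 0.577882 ms.
Propagation delays (d/s per hop): 120, 120, 120, 120 ms; sum = 480 ms.
End-to-end = 480.6 ms.

480.6 ms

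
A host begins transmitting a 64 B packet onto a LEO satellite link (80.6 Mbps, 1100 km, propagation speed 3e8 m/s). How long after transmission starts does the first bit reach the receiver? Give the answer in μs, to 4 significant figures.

3667 μs

First bit experiences only propagation delay: d/s = 1100000/300000000 = 3667 μs.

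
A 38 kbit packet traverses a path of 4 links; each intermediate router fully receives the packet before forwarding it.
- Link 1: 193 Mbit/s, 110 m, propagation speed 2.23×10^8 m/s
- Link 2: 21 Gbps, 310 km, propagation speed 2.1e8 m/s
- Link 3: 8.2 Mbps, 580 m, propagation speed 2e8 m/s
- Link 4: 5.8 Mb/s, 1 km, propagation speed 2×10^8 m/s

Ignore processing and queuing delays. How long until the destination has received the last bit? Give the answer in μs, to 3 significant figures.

12900 μs

L = 38000 bits.
Transmission delays (L/R per hop): 196.891, 1.80952, 4634.15, 6551.72 μs; sum = 11384.6 μs.
Propagation delays (d/s per hop): 0.493274, 1476.19, 2.9, 5 μs; sum = 1484.58 μs.
End-to-end = 12900 μs.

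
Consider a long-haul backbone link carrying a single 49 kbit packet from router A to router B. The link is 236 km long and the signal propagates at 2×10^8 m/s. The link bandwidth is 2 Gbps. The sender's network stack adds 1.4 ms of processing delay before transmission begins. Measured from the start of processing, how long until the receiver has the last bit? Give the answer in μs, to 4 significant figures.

L = 49000 bits.
Transmission delay = L/R = 49000 / 2000000000 = 24.5 μs.
Propagation delay = d/s = 236000 m / 200000000 m/s = 1180 μs.
Plus processing delay 1.4 ms = 1400 μs.
Total = 2605 μs.

2605 μs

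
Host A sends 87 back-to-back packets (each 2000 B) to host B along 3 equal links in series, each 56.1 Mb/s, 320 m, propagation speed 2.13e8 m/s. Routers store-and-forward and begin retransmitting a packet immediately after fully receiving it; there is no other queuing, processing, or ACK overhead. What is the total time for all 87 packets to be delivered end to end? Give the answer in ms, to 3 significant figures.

Per-hop transmission t_tx = L/R = 16000/56100000 = 0.285205 ms.
Per-hop propagation t_prop = 320/213000000 = 0.00150235 ms.
Pipeline fill: first packet needs 3·t_tx to clear all hops; remaining 86 packets each add one t_tx.
Total = (3+87-1)·t_tx + 3·t_prop = 89·0.285205 + 3·0.00150235 = 25.4 ms.

25.4 ms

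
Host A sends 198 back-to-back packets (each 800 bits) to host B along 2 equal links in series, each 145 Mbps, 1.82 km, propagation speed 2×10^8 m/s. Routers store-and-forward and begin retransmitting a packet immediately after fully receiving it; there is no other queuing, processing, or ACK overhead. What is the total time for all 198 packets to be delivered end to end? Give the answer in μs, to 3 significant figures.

1120 μs

Per-hop transmission t_tx = L/R = 800/145000000 = 5.51724 μs.
Per-hop propagation t_prop = 1820/200000000 = 9.1 μs.
Pipeline fill: first packet needs 2·t_tx to clear all hops; remaining 197 packets each add one t_tx.
Total = (2+198-1)·t_tx + 2·t_prop = 199·5.51724 + 2·9.1 = 1120 μs.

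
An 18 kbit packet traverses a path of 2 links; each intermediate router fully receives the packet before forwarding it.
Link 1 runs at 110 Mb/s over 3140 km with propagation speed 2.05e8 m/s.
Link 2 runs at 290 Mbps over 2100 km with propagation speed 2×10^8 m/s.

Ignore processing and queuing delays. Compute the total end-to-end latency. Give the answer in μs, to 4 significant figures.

L = 18000 bits.
Transmission delays (L/R per hop): 163.636, 62.069 μs; sum = 225.705 μs.
Propagation delays (d/s per hop): 15317.1, 10500 μs; sum = 25817.1 μs.
End-to-end = 26040 μs.

26040 μs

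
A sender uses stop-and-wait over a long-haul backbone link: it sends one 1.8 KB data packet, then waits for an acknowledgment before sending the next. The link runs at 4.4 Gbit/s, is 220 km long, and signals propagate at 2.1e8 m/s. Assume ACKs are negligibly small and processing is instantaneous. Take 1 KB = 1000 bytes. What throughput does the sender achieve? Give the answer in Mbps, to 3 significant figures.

t_tx = L/R = 14400/4400000000 = 3.27273e-06 s.
t_prop = 220000/210000000 = 0.00104762 s; RTT = 0.00209524 s.
Cycle = t_tx + RTT = 0.00209851 s.
Throughput = L / cycle = 14400 / 0.00209851 = 6.86 Mbps.

6.86 Mbps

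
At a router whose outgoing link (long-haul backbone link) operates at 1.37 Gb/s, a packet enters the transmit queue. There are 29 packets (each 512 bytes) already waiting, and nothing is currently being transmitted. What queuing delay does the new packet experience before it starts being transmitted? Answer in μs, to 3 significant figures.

86.7 μs

Each queued packet: L/R = 4096/1370000000 = 2.98978 μs.
29 queued → 86.7036 μs.
Queuing delay = 86.7 μs.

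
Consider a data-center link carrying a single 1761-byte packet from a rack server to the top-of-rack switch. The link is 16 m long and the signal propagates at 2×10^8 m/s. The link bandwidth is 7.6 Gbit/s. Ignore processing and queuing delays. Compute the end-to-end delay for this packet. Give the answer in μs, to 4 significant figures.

L = 1761 × 8 = 14088 bits.
Transmission delay = L/R = 14088 / 7600000000 = 1.85368 μs.
Propagation delay = d/s = 16 m / 200000000 m/s = 0.08 μs.
Total = 1.934 μs.

1.934 μs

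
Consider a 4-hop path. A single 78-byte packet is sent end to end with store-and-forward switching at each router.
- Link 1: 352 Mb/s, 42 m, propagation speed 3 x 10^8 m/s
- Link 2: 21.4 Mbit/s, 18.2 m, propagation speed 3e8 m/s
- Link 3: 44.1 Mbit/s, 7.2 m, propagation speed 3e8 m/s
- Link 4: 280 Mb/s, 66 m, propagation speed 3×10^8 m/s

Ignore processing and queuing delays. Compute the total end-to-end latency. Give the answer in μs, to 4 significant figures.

L = 78 × 8 = 624 bits.
Transmission delays (L/R per hop): 1.77273, 29.1589, 14.1497, 2.22857 μs; sum = 47.3098 μs.
Propagation delays (d/s per hop): 0.14, 0.0606667, 0.024, 0.22 μs; sum = 0.444667 μs.
End-to-end = 47.75 μs.

47.75 μs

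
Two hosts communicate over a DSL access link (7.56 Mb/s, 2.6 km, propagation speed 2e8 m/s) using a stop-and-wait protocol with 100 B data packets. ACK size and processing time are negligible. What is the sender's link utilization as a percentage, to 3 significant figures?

t_tx = L/R = 800/7560000 = 0.00010582 s.
t_prop = 2600/200000000 = 1.3e-05 s; RTT = 2.6e-05 s.
Cycle = t_tx + RTT = 0.00013182 s.
Utilization = t_tx / cycle = 0.00010582/0.00013182 = 80.3 %.

80.3 %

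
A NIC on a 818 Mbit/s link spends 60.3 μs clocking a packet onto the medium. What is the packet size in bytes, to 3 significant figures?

6170 bytes

L = R × t_tx = 818000000 b/s × 6.03e-05 s = 49325.4 bits.
In bytes: 49325.4 / 8 = 6170 bytes.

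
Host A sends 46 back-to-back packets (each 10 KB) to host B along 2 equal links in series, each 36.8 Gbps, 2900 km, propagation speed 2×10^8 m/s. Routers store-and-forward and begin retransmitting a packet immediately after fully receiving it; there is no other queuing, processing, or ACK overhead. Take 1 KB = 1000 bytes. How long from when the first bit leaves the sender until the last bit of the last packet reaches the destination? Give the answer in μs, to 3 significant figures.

Per-hop transmission t_tx = L/R = 80000/36800000000 = 2.17391 μs.
Per-hop propagation t_prop = 2900000/200000000 = 14500 μs.
Pipeline fill: first packet needs 2·t_tx to clear all hops; remaining 45 packets each add one t_tx.
Total = (2+46-1)·t_tx + 2·t_prop = 47·2.17391 + 2·14500 = 29100 μs.

29100 μs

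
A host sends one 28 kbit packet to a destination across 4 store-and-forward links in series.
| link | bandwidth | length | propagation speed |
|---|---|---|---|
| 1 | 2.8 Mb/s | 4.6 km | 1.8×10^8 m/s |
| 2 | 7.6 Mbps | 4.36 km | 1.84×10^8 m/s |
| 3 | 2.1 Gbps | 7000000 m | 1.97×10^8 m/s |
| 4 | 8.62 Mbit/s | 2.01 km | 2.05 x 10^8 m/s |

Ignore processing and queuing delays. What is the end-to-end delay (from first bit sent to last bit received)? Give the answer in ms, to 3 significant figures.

L = 28000 bits.
Transmission delays (L/R per hop): 10, 3.68421, 0.0133333, 3.24826 ms; sum = 16.9458 ms.
Propagation delays (d/s per hop): 0.0255556, 0.0236957, 35.533, 0.00980488 ms; sum = 35.5921 ms.
End-to-end = 52.5 ms.

52.5 ms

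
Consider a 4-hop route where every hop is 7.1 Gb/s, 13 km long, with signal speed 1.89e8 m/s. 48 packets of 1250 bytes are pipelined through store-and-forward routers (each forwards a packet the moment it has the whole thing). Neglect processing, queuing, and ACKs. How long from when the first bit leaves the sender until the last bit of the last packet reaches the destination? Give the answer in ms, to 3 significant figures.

Per-hop transmission t_tx = L/R = 10000/7100000000 = 0.00140845 ms.
Per-hop propagation t_prop = 13000/189000000 = 0.0687831 ms.
Pipeline fill: first packet needs 4·t_tx to clear all hops; remaining 47 packets each add one t_tx.
Total = (4+48-1)·t_tx + 4·t_prop = 51·0.00140845 + 4·0.0687831 = 0.347 ms.

0.347 ms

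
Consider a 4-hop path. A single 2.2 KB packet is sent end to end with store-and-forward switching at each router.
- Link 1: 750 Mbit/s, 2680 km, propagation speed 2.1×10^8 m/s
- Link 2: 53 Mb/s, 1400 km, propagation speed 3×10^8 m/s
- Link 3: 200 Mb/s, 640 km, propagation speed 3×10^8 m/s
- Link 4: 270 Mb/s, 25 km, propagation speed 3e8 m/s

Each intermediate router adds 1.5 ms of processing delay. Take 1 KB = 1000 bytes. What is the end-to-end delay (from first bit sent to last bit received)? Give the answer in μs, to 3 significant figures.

L = 17600 bits.
Transmission delays (L/R per hop): 23.4667, 332.075, 88, 65.1852 μs; sum = 508.727 μs.
Propagation delays (d/s per hop): 12761.9, 4666.67, 2133.33, 83.3333 μs; sum = 19645.2 μs.
Processing at 3 router(s): 3 × 1.5 ms = 4500 μs.
End-to-end = 24700 μs.

24700 μs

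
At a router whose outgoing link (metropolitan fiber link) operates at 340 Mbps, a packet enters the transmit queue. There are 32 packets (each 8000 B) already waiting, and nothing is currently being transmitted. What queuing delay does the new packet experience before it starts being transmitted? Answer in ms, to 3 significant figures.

6.02 ms

Each queued packet: L/R = 64000/340000000 = 0.188235 ms.
32 queued → 6.02353 ms.
Queuing delay = 6.02 ms.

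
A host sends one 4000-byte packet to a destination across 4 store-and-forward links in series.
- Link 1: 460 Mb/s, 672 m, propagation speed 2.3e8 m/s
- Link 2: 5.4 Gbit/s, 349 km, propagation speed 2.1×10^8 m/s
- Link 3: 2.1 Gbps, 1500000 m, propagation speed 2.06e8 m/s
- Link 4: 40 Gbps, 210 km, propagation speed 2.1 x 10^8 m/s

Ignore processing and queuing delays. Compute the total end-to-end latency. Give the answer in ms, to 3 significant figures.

L = 4000 × 8 = 32000 bits.
Transmission delays (L/R per hop): 0.0695652, 0.00592593, 0.0152381, 0.0008 ms; sum = 0.0915292 ms.
Propagation delays (d/s per hop): 0.00292174, 1.6619, 7.28155, 1 ms; sum = 9.94638 ms.
End-to-end = 10.0 ms.

10.0 ms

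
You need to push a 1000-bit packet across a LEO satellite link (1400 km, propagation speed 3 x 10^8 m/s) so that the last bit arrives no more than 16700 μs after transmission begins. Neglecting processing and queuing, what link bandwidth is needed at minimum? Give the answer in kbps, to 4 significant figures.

Propagation delay = 1400000 / 300000000 = 4666.67 μs.
Transmission budget = 16700 − 4666.67 = 12033.3 μs.
R ≥ L / t_tx = 1000 bits / 0.0120333 s = 83.10 kbps.

83.10 kbps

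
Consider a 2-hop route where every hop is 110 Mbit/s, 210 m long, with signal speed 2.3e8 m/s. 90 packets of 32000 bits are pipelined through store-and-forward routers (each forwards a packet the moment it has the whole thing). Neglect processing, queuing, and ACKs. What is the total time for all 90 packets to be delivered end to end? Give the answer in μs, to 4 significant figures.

Per-hop transmission t_tx = L/R = 32000/110000000 = 290.909 μs.
Per-hop propagation t_prop = 210/2.3e+08 = 0.913043 μs.
Pipeline fill: first packet needs 2·t_tx to clear all hops; remaining 89 packets each add one t_tx.
Total = (2+90-1)·t_tx + 2·t_prop = 91·290.909 + 2·0.913043 = 26470 μs.

26470 μs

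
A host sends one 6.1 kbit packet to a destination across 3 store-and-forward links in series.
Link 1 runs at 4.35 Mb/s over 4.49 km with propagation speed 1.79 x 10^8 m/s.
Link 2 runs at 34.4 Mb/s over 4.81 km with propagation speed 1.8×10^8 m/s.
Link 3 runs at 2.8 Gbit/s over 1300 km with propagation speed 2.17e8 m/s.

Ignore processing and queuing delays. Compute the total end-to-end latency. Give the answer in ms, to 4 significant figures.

L = 6100 bits.
Transmission delays (L/R per hop): 1.4023, 0.177326, 0.00217857 ms; sum = 1.5818 ms.
Propagation delays (d/s per hop): 0.0250838, 0.0267222, 5.99078 ms; sum = 6.04259 ms.
End-to-end = 7.624 ms.

7.624 ms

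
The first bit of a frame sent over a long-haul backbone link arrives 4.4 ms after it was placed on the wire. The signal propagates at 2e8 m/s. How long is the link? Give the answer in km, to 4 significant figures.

880.0 km

d = s × t_prop = 200000000 × 0.0044 = 880.0 km.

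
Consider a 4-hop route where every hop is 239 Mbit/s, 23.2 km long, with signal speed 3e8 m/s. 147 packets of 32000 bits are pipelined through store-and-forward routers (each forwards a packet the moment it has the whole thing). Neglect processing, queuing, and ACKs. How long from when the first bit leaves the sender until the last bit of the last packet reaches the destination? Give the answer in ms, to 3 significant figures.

Per-hop transmission t_tx = L/R = 32000/239000000 = 0.133891 ms.
Per-hop propagation t_prop = 23200/300000000 = 0.0773333 ms.
Pipeline fill: first packet needs 4·t_tx to clear all hops; remaining 146 packets each add one t_tx.
Total = (4+147-1)·t_tx + 4·t_prop = 150·0.133891 + 4·0.0773333 = 20.4 ms.

20.4 ms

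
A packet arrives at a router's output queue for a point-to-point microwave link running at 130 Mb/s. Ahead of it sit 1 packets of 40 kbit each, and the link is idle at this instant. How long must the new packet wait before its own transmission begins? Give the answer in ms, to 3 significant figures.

0.308 ms

Each queued packet: L/R = 40000/130000000 = 0.307692 ms.
1 queued → 0.307692 ms.
Queuing delay = 0.308 ms.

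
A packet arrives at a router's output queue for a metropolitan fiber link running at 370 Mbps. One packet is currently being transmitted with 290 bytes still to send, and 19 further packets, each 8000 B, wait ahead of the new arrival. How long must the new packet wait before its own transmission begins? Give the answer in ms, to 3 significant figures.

3.29 ms

Each queued packet: L/R = 64000/370000000 = 0.172973 ms.
19 queued → 3.28649 ms.
Plus remaining 2320 bits of current packet: 0.00627027 ms.
Queuing delay = 3.29 ms.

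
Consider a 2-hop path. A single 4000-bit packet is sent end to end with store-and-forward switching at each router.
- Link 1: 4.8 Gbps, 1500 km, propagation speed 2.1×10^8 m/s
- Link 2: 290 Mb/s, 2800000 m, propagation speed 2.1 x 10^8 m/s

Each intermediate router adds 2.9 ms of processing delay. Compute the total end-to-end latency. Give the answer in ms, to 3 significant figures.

Transmission delays (L/R per hop): 0.000833333, 0.0137931 ms; sum = 0.0146264 ms.
Propagation delays (d/s per hop): 7.14286, 13.3333 ms; sum = 20.4762 ms.
Processing at 1 router(s): 1 × 2.9 ms = 2.9 ms.
End-to-end = 23.4 ms.

23.4 ms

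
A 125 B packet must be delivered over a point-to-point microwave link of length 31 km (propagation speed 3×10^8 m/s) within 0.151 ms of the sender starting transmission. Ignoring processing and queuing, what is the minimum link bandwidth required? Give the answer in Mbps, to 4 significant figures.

L = 1000 bits.
Propagation delay = 31000 / 300000000 = 0.103333 ms.
Transmission budget = 0.151 − 0.103333 = 0.0476667 ms.
R ≥ L / t_tx = 1000 bits / 4.76667e-05 s = 20.98 Mbps.

20.98 Mbps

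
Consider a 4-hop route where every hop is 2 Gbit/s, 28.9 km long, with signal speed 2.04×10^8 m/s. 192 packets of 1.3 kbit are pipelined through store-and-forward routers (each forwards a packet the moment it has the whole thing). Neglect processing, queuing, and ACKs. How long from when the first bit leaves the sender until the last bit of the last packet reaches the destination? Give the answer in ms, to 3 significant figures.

Per-hop transmission t_tx = L/R = 1300/2000000000 = 0.00065 ms.
Per-hop propagation t_prop = 28900/204000000 = 0.141667 ms.
Pipeline fill: first packet needs 4·t_tx to clear all hops; remaining 191 packets each add one t_tx.
Total = (4+192-1)·t_tx + 4·t_prop = 195·0.00065 + 4·0.141667 = 0.693 ms.

0.693 ms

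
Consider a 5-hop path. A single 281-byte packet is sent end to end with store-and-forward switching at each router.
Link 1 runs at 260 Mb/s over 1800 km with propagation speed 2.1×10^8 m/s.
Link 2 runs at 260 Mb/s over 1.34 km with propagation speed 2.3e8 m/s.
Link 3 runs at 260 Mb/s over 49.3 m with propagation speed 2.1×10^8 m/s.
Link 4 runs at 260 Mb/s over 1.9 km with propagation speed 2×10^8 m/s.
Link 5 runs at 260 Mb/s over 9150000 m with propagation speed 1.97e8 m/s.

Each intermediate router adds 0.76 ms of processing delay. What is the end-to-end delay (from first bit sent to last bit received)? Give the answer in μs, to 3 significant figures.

58100 μs

L = 281 × 8 = 2248 bits.
Transmission delay per hop = L/R = 2248/260000000 = 8.64615 μs; 5 hops → 43.2308 μs.
Propagation delays (d/s per hop): 8571.43, 5.82609, 0.234762, 9.5, 46446.7 μs; sum = 55033.7 μs.
Processing at 4 router(s): 4 × 0.76 ms = 3040 μs.
End-to-end = 58100 μs.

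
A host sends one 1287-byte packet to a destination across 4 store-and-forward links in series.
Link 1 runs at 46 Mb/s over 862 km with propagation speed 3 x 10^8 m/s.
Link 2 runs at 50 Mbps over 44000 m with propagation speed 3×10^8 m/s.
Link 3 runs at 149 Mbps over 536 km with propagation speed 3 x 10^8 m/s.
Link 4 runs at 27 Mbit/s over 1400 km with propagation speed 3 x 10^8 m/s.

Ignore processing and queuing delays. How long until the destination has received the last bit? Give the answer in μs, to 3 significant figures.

L = 1287 × 8 = 10296 bits.
Transmission delays (L/R per hop): 223.826, 205.92, 69.1007, 381.333 μs; sum = 880.18 μs.
Propagation delays (d/s per hop): 2873.33, 146.667, 1786.67, 4666.67 μs; sum = 9473.33 μs.
End-to-end = 10400 μs.

10400 μs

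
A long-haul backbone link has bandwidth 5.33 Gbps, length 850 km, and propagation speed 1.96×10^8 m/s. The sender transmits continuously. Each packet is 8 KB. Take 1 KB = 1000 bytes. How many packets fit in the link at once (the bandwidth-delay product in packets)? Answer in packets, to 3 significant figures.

361 packets

Propagation delay = 850000 / 196000000 = 0.00433673 s.
BDP = R × t_prop = 5330000000 × 0.00433673 = 23114800 bits.
In packets of 64000 bits: 361 packets.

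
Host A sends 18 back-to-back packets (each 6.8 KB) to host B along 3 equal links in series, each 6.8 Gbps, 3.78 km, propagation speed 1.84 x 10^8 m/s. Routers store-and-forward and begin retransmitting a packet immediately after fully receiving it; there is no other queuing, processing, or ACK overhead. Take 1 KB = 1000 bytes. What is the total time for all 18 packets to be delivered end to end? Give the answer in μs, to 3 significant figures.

222 μs

Per-hop transmission t_tx = L/R = 54400/6800000000 = 8 μs.
Per-hop propagation t_prop = 3780/184000000 = 20.5435 μs.
Pipeline fill: first packet needs 3·t_tx to clear all hops; remaining 17 packets each add one t_tx.
Total = (3+18-1)·t_tx + 3·t_prop = 20·8 + 3·20.5435 = 222 μs.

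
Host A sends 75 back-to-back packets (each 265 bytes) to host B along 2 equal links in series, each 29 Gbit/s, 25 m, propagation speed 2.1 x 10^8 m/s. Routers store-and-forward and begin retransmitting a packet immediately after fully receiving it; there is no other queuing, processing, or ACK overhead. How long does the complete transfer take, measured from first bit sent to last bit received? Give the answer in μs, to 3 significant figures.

5.79 μs

Per-hop transmission t_tx = L/R = 2120/29000000000 = 0.0731034 μs.
Per-hop propagation t_prop = 25/210000000 = 0.119048 μs.
Pipeline fill: first packet needs 2·t_tx to clear all hops; remaining 74 packets each add one t_tx.
Total = (2+75-1)·t_tx + 2·t_prop = 76·0.0731034 + 2·0.119048 = 5.79 μs.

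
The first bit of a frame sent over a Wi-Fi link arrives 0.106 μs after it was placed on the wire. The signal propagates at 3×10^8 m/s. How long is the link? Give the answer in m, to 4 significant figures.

d = s × t_prop = 300000000 × 1.06e-07 = 31.80 m.

31.80 m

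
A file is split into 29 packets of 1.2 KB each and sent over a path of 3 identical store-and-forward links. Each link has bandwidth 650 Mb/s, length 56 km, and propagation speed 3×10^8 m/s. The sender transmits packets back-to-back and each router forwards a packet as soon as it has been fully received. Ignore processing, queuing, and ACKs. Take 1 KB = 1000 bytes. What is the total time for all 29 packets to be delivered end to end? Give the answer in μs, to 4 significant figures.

1018 μs

Per-hop transmission t_tx = L/R = 9600/650000000 = 14.7692 μs.
Per-hop propagation t_prop = 56000/300000000 = 186.667 μs.
Pipeline fill: first packet needs 3·t_tx to clear all hops; remaining 28 packets each add one t_tx.
Total = (3+29-1)·t_tx + 3·t_prop = 31·14.7692 + 3·186.667 = 1018 μs.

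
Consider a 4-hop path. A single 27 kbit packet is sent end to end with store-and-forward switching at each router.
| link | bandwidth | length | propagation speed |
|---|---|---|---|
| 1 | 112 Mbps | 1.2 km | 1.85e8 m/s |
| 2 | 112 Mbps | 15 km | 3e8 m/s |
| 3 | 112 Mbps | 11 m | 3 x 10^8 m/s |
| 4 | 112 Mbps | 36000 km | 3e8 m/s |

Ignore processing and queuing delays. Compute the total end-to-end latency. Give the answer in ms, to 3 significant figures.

L = 27000 bits.
Transmission delay per hop = L/R = 27000/112000000 = 0.241071 ms; 4 hops → 0.964286 ms.
Propagation delays (d/s per hop): 0.00648649, 0.05, 3.66667e-05, 120 ms; sum = 120.057 ms.
End-to-end = 121 ms.

121 ms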